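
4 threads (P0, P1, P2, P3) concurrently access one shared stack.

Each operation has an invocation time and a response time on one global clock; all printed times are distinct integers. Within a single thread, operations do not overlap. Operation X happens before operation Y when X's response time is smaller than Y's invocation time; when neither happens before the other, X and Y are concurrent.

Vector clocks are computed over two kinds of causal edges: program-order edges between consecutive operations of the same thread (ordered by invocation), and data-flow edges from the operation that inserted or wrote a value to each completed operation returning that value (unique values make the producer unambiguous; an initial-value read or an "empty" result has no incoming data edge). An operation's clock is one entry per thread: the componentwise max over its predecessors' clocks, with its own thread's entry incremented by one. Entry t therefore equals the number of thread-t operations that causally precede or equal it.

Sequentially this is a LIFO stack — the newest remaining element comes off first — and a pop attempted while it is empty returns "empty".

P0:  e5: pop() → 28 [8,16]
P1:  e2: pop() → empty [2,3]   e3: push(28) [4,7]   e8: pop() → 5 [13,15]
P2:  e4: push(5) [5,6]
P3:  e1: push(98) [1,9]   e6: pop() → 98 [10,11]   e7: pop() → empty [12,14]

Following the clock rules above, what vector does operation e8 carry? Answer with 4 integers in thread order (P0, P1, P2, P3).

root op e1, invoked 1: fresh clock plus P3's own tick → (0, 0, 0, 1)
root op e4, invoked 5: fresh clock plus P2's own tick → (0, 0, 1, 0)
root op e2, invoked 2: fresh clock plus P1's own tick → (0, 1, 0, 0)
from VC(e1)=(0, 0, 0, 1), e6 (invoked 10) maxes components and bumps P3 → (0, 0, 0, 2)
from VC(e2)=(0, 1, 0, 0), e3 (invoked 4) maxes components and bumps P1 → (0, 2, 0, 0)
from VC(e6)=(0, 0, 0, 2), e7 (invoked 12) maxes components and bumps P3 → (0, 0, 0, 3)
from VC(e3)=(0, 2, 0, 0), e5 (invoked 8) maxes components and bumps P0 → (1, 2, 0, 0)
from VC(e3)=(0, 2, 0, 0), VC(e4)=(0, 0, 1, 0), e8 (invoked 13) maxes components and bumps P1 → (0, 3, 1, 0)
target: VC(e8) = (0, 3, 1, 0)

(0, 3, 1, 0)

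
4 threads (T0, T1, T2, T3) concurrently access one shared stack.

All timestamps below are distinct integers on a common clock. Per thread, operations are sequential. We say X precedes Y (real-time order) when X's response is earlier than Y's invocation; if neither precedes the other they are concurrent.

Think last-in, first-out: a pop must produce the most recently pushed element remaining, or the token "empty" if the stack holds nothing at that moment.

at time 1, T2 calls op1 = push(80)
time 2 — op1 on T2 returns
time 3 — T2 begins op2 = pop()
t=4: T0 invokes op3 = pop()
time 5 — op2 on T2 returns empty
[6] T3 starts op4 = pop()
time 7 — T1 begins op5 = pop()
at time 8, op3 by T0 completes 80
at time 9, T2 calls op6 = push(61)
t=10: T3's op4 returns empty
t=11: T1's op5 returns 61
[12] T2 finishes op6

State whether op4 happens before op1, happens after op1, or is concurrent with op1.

op4 spans [6,10], op1 spans [1,2]
resp(op1)=2 < inv(op4)=6

after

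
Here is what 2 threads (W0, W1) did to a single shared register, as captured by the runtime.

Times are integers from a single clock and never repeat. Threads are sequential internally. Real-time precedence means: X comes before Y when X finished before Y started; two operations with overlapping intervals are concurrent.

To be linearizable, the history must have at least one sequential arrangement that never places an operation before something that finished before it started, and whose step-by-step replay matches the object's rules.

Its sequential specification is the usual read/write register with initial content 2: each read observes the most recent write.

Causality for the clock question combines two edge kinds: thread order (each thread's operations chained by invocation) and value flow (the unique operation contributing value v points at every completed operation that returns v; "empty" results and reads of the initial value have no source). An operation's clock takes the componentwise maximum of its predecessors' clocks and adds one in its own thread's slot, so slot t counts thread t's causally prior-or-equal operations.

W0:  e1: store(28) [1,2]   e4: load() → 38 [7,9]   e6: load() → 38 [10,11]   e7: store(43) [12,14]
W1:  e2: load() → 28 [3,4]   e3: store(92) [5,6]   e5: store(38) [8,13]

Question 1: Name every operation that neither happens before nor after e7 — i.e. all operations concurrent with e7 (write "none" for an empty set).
e7 runs from 12 to 14; window-overlapping ops are concurrent
e1 [1,2]: before
e2 [3,4]: before
e3 [5,6]: before
e4 [7,9]: before
e5 [8,13]: concurrent
e6 [10,11]: before

e5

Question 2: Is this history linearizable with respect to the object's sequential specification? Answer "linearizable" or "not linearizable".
a witness: e1, e2, e3, e5, e4, e6, e7
step 1: e1 store(28) — value 28
step 2: e2 load() → 28 — value 28
step 3: e3 store(92) — value 92
step 4: e5 store(38) — value 38
step 5: e4 load() → 38 — value 38
step 6: e6 load() → 38 — value 38
step 7: e7 store(43) — value 43

linearizable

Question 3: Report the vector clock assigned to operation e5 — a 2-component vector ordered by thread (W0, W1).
invoked at 1, e1 has no predecessors; its own W0 bump gives (1, 0)
e2 (invocation 3): componentwise max over VC(e1)=(1, 0), +1 at W1, giving (1, 1)
e3 (invocation 5): componentwise max over VC(e2)=(1, 1), +1 at W1, giving (1, 2)
e5 (invocation 8): componentwise max over VC(e3)=(1, 2), +1 at W1, giving (1, 3)
e4 (invocation 7): componentwise max over VC(e1)=(1, 0), VC(e5)=(1, 3), +1 at W0, giving (2, 3)
e6 (invocation 10): componentwise max over VC(e4)=(2, 3), VC(e5)=(1, 3), +1 at W0, giving (3, 3)
e7 (invocation 12): componentwise max over VC(e6)=(3, 3), +1 at W0, giving (4, 3)
target: VC(e5) = (1, 3)

(1, 3)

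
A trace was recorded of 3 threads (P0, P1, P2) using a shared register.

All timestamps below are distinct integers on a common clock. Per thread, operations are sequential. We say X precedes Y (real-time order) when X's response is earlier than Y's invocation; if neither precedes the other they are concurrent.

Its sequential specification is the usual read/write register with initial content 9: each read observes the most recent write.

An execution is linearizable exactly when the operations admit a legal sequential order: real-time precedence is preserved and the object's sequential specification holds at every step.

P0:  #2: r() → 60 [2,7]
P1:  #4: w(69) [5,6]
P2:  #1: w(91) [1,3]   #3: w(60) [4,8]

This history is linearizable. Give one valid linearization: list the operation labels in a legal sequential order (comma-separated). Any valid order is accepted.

after step 1 (#1 w(91)): value 91
after step 2 (#3 w(60)): value 60
after step 3 (#2 r() → 60): value 60
after step 4 (#4 w(69)): value 69

#1, #3, #2, #4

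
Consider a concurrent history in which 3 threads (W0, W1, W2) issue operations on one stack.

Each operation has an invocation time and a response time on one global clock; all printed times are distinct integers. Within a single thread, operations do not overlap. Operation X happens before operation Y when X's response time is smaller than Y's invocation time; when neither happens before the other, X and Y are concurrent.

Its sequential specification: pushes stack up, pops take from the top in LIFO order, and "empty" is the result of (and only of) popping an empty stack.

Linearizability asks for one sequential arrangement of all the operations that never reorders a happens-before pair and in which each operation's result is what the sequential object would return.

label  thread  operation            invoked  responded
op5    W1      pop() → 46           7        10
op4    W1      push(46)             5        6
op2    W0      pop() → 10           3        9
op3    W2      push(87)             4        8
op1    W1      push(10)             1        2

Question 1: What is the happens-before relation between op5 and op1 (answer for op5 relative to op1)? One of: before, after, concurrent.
Answer: after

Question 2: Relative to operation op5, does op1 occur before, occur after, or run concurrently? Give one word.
Answer: before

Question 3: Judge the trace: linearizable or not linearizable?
linearizable

a witness: op1, op2, op3, op4, op5
after step 1 (op1 push(10)): stack <10>
after step 2 (op2 pop() → 10): stack <>
after step 3 (op3 push(87)): stack <87>
after step 4 (op4 push(46)): stack <87,46>
after step 5 (op5 pop() → 46): stack <87>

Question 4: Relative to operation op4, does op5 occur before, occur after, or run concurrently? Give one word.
Answer: after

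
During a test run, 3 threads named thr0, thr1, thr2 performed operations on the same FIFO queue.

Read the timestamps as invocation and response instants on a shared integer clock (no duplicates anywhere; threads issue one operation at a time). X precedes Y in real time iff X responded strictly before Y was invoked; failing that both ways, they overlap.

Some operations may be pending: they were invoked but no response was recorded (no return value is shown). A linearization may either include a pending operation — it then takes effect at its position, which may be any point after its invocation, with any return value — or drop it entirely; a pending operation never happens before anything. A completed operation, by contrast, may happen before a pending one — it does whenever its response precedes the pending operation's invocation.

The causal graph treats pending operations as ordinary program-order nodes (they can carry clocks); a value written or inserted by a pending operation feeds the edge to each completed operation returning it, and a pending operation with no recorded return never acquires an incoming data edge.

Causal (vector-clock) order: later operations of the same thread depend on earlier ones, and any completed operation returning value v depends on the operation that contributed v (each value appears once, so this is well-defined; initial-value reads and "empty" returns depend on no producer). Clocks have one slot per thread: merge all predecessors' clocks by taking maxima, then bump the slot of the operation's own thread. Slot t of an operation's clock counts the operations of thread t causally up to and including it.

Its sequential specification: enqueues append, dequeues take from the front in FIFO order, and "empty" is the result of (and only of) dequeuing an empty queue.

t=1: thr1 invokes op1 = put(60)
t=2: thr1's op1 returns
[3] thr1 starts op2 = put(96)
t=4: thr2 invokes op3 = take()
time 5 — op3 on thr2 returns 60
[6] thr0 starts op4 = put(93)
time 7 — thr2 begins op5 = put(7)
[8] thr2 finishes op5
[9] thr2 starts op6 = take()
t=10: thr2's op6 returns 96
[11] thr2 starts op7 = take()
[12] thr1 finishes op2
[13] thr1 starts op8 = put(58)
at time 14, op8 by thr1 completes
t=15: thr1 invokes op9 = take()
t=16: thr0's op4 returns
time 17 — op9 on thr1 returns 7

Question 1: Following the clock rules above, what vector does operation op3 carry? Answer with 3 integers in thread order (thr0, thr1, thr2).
invoked at 1, op1 has no predecessors; its own thr1 bump gives (0, 1, 0)
invoked at 6, op4 has no predecessors; its own thr0 bump gives (1, 0, 0)
invoked at 4, op3 merges VC(op1)=(0, 1, 0) and bumps thr2's slot → (0, 1, 1)
invoked at 3, op2 merges VC(op1)=(0, 1, 0) and bumps thr1's slot → (0, 2, 0)
invoked at 7, op5 merges VC(op3)=(0, 1, 1) and bumps thr2's slot → (0, 1, 2)
invoked at 13, op8 merges VC(op2)=(0, 2, 0) and bumps thr1's slot → (0, 3, 0)
invoked at 9, op6 merges VC(op2)=(0, 2, 0), VC(op5)=(0, 1, 2) and bumps thr2's slot → (0, 2, 3)
invoked at 11, op7 merges VC(op6)=(0, 2, 3) and bumps thr2's slot → (0, 2, 4)
invoked at 15, op9 merges VC(op5)=(0, 1, 2), VC(op8)=(0, 3, 0) and bumps thr1's slot → (0, 4, 2)
target: VC(op3) = (0, 1, 1)

(0, 1, 1)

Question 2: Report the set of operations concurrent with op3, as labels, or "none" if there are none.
concurrent with op3 ([4,5]): every op whose interval crosses 4..5
op1 [1,2]: before
op2 [3,12]: concurrent
op4 [6,16]: after
op5 [7,8]: after
op6 [9,10]: after
op7 [11,…): after
op8 [13,14]: after
op9 [15,17]: after

op2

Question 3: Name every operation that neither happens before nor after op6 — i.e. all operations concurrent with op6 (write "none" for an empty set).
op6 spans [9,10]: anything still running between times 9 and 10 counts as concurrent
op1 [1,2]: before
op2 [3,12]: concurrent
op3 [4,5]: before
op4 [6,16]: concurrent
op5 [7,8]: before
op7 [11,…): after
op8 [13,14]: after
op9 [15,17]: after

op2, op4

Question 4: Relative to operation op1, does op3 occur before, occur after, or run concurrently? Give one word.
op3 spans [4,5], op1 spans [1,2]
resp(op1)=2 < inv(op3)=4

after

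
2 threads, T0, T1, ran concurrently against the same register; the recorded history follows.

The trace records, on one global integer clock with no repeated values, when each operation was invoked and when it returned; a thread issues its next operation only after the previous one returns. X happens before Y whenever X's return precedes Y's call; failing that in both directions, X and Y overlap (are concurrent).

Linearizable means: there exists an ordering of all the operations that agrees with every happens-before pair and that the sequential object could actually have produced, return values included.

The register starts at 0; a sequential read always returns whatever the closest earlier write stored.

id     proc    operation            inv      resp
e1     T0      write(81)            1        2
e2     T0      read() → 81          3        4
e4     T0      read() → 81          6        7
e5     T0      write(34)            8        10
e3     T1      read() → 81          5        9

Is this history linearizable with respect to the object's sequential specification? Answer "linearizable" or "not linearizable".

linearizable

a witness: e1, e2, e3, e4, e5
after step 1 (e1 write(81)): value 81
after step 2 (e2 read() → 81): value 81
after step 3 (e3 read() → 81): value 81
after step 4 (e4 read() → 81): value 81
after step 5 (e5 write(34)): value 34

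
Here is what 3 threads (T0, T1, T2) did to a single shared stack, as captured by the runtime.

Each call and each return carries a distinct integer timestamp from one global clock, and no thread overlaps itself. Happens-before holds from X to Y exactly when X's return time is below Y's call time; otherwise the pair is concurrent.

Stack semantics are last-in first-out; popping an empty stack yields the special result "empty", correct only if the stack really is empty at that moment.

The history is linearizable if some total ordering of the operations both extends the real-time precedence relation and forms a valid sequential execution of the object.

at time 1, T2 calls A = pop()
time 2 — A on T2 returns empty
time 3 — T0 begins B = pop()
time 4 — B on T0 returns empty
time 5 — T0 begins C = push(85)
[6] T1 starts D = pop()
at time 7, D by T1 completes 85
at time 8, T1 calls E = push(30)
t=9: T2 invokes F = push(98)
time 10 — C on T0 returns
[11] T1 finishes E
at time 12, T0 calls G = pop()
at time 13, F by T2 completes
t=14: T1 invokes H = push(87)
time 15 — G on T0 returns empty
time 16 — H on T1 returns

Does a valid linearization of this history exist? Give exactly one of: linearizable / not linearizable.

not linearizable

prefix check: 1..14 passes, 1..15 fails once G's time-15 response joins
every one of the 11 real-time-consistent orders over 7 completed stack ops fails the sequential spec
every completion of the 1 pending operation (H) was checked; none linearizes
take A, B, C, D, E, F, G (pending dropped): step 7 already fails, because G pop() → empty cannot occur there
take A, B, C, D, E, G, F (pending dropped): step 6 already fails, because G pop() → empty cannot occur there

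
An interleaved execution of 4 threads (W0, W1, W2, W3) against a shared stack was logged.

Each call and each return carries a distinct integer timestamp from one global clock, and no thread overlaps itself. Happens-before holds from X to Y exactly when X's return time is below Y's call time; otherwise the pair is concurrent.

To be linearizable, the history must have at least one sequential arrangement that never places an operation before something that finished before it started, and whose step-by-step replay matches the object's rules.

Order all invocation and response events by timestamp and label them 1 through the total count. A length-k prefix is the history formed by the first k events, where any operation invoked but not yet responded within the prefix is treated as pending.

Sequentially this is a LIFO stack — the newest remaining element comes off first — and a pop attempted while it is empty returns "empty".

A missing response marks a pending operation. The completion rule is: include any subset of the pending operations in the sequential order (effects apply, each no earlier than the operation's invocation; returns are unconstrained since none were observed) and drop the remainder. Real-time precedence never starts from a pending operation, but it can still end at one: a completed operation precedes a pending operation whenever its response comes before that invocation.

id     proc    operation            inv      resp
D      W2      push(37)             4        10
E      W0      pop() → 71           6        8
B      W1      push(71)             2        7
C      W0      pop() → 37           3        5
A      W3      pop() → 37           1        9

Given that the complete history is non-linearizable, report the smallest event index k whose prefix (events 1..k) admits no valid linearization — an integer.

9

one valid order for events 1..8 is A, B, D, C, E:
1. A pop() (pending, included), leaving stack <>
2. B push(71), leaving stack <71>
3. D push(37) (pending, included), leaving stack <71,37>
4. C pop() → 37, leaving stack <71>
5. E pop() → 71, leaving stack <>
event 9 — A's response, time 9 — after it, nothing linearizes
no completion choice of the 1 pending operation (D) rescues it — every subset was tried
take A, B, C, E (pending dropped): step 1 already fails, because A pop() → 37 cannot occur there
take A, C, B, E (pending dropped): step 1 already fails, because A pop() → 37 cannot occur there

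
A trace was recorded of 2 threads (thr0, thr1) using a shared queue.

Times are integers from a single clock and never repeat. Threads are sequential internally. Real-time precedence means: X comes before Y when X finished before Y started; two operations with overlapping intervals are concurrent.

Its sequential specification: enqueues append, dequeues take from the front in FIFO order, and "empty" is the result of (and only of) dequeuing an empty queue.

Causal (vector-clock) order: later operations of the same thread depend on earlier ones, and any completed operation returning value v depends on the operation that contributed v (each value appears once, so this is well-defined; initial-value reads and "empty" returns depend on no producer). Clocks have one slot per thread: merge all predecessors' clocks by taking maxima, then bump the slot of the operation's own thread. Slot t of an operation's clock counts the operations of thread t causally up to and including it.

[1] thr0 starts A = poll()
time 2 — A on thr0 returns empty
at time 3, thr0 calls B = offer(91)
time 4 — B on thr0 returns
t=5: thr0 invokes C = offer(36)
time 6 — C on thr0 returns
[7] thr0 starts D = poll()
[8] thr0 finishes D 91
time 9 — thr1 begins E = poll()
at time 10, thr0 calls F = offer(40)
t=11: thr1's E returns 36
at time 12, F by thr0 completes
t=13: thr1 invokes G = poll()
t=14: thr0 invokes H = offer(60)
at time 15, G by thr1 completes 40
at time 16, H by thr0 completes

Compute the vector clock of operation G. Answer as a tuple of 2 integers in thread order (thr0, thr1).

VC(A, invoked at 1): no causal predecessors; +1 on thr0 → (1, 0)
invoked at 3, B merges VC(A)=(1, 0) and bumps thr0's slot → (2, 0)
invoked at 5, C merges VC(B)=(2, 0) and bumps thr0's slot → (3, 0)
invoked at 9, E merges VC(C)=(3, 0) and bumps thr1's slot → (3, 1)
invoked at 7, D merges VC(B)=(2, 0), VC(C)=(3, 0) and bumps thr0's slot → (4, 0)
invoked at 10, F merges VC(D)=(4, 0) and bumps thr0's slot → (5, 0)
invoked at 14, H merges VC(F)=(5, 0) and bumps thr0's slot → (6, 0)
invoked at 13, G merges VC(E)=(3, 1), VC(F)=(5, 0) and bumps thr1's slot → (5, 2)
target: VC(G) = (5, 2)

(5, 2)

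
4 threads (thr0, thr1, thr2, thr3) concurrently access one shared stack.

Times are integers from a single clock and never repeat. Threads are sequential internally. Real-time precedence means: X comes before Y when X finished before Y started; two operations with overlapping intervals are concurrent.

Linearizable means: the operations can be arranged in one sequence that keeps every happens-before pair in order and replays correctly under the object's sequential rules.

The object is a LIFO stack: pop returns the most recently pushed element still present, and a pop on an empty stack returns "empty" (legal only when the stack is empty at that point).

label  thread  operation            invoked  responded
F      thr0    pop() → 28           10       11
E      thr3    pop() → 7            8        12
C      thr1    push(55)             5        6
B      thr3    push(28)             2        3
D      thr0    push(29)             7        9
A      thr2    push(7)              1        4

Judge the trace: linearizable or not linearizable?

not linearizable

prefix check: 1..10 passes, 1..11 fails once F's time-11 response joins
2 orders of the 5 completed stack ops respect real time; none is legal
include/drop combinations of the 1 pending operation (E) were all tried; none helps
one such order, A, B, C, D, F (pending dropped), breaks at step 5 where F pop() → 28 is illegal
one such order, B, A, C, D, F (pending dropped), breaks at step 5 where F pop() → 28 is illegal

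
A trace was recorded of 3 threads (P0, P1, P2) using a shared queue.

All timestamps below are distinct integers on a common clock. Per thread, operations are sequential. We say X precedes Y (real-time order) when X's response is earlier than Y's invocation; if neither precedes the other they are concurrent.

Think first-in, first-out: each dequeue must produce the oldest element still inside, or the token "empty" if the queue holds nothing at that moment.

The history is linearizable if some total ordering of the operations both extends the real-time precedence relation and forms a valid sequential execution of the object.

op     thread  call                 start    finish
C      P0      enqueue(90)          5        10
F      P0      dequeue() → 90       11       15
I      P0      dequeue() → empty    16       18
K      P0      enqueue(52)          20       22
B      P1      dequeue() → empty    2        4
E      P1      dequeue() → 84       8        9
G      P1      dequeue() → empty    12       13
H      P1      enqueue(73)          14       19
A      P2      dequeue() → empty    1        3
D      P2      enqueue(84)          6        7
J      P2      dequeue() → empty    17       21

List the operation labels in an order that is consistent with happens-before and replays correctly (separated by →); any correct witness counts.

1. A dequeue() → empty, leaving queue <>
2. B dequeue() → empty, leaving queue <>
3. D enqueue(84), leaving queue <84>
4. C enqueue(90), leaving queue <84,90>
5. E dequeue() → 84, leaving queue <90>
6. F dequeue() → 90, leaving queue <>
7. G dequeue() → empty, leaving queue <>
8. I dequeue() → empty, leaving queue <>
9. J dequeue() → empty, leaving queue <>
10. H enqueue(73), leaving queue <73>
11. K enqueue(52), leaving queue <73,52>

A → B → D → C → E → F → G → I → J → H → K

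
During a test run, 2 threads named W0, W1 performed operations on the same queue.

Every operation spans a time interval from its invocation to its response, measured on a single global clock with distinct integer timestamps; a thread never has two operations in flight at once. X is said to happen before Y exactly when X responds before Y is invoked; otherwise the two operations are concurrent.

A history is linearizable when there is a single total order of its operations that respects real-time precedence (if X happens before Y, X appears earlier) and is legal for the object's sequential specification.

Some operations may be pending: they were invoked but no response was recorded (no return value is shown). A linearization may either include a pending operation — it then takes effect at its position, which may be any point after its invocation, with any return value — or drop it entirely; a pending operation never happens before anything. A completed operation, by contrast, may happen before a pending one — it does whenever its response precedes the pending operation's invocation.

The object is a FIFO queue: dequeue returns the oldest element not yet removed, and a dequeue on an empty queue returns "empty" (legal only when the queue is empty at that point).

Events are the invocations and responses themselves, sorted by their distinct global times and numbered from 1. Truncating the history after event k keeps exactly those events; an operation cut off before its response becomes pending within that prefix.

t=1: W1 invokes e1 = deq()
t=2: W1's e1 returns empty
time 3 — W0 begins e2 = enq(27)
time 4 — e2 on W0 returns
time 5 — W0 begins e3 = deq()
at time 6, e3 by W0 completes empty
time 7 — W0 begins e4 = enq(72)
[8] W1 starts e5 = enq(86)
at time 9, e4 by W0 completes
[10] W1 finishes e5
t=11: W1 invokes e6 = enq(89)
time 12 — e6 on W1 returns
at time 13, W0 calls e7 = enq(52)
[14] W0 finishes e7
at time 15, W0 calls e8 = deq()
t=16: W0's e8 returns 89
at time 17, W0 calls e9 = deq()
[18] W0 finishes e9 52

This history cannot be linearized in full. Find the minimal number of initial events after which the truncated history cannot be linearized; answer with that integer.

events 1..5 are linearizable; a witness order is e1, e2:
1. e1 deq() → empty, leaving queue <>
2. e2 enq(27), leaving queue <27>
event 6 — e3's response, time 6 — after it, nothing linearizes
one such order, e1, e2, e3, breaks at step 3 where e3 deq() → empty is illegal

6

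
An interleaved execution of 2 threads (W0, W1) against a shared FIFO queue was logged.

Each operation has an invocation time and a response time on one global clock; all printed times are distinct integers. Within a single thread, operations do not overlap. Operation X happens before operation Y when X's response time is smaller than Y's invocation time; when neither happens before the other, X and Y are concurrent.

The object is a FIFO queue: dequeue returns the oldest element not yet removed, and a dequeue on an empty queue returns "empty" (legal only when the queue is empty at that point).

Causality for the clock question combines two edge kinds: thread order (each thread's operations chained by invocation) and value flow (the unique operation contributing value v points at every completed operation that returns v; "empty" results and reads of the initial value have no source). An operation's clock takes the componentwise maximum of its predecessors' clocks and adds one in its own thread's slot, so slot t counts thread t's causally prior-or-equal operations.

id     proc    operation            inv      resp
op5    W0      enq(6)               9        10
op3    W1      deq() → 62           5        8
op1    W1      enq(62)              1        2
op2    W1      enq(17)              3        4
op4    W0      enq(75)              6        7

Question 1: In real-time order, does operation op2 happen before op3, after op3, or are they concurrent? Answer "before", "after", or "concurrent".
before

op2 spans [3,4], op3 spans [5,8]
resp(op2)=4 < inv(op3)=5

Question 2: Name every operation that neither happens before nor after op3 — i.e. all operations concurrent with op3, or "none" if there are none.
op4

op3 spans [5,8]: anything still running between times 5 and 8 counts as concurrent
op1 [1,2]: before
op2 [3,4]: before
op4 [6,7]: concurrent
op5 [9,10]: after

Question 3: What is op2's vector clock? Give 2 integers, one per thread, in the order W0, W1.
(0, 2)

VC(op1, invoked at 1): no causal predecessors; +1 on W1 → (0, 1)
VC(op4, invoked at 6): no causal predecessors; +1 on W0 → (1, 0)
merge at op2 (invoked 3): VC(op1)=(0, 1), own-thread bump on W1 → (0, 2)
merge at op5 (invoked 9): VC(op4)=(1, 0), own-thread bump on W0 → (2, 0)
merge at op3 (invoked 5): VC(op1)=(0, 1), VC(op2)=(0, 2), own-thread bump on W1 → (0, 3)
target: VC(op2) = (0, 2)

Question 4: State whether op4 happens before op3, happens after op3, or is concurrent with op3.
concurrent

op4 spans [6,7], op3 spans [5,8]
the intervals overlap in both directions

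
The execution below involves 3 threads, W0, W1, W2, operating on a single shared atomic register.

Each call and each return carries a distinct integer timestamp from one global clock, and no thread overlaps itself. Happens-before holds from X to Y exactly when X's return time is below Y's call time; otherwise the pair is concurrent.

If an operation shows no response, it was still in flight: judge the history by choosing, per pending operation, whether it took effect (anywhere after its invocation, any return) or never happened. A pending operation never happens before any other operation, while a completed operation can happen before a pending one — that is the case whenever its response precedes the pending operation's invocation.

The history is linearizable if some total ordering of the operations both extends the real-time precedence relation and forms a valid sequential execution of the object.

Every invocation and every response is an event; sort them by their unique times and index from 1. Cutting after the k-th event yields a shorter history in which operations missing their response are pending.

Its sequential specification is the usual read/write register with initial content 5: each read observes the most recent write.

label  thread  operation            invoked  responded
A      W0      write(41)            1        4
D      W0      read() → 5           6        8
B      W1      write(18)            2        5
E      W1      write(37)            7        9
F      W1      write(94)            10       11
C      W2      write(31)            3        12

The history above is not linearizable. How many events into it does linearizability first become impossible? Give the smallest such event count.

8

a valid linearization of events 1..7 exists, for instance A, B:
after step 1 (A write(41)): value 41
after step 2 (B write(18)): value 18
with event 8 included (D responding at time 8), all real-time-consistent orders fail
including or dropping the 2 pending operations (C, E) in any combination fails
e.g. A, B, D (pending dropped): illegal at step 3, since D read() → 5 cannot apply there
e.g. B, A, D (pending dropped): illegal at step 3, since D read() → 5 cannot apply there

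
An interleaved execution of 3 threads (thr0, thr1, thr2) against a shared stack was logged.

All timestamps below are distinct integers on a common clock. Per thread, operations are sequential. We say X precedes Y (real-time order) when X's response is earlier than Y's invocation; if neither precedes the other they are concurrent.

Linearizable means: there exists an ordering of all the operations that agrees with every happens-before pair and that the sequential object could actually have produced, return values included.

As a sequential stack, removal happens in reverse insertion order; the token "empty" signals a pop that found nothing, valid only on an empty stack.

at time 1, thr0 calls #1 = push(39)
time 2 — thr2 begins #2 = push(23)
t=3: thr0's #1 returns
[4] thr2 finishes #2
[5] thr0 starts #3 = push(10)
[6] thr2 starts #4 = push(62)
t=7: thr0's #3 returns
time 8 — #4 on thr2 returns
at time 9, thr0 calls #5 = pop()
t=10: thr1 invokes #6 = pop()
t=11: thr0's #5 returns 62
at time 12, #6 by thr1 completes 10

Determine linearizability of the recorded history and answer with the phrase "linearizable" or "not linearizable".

linearizable

one valid linearization: #1, #2, #3, #4, #5, #6
1. #1 push(39), leaving stack <39>
2. #2 push(23), leaving stack <39,23>
3. #3 push(10), leaving stack <39,23,10>
4. #4 push(62), leaving stack <39,23,10,62>
5. #5 pop() → 62, leaving stack <39,23,10>
6. #6 pop() → 10, leaving stack <39,23>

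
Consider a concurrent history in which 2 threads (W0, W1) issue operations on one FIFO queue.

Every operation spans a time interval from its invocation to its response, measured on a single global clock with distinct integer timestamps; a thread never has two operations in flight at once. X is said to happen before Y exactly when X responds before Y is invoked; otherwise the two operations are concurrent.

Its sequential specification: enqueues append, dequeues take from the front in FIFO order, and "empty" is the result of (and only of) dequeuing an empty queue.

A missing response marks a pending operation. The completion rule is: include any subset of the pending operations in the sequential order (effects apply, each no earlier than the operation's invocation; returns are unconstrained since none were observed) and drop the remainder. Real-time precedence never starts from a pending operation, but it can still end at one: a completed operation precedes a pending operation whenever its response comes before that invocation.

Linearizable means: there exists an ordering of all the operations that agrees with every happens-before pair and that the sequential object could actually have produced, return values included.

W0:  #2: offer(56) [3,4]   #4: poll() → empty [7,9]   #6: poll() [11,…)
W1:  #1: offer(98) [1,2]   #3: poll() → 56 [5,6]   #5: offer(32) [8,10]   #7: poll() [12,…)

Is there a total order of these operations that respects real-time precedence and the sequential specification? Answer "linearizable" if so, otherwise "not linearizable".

not linearizable

through event 5 a valid linearization exists; event 6 (#3 responding at time 6) ends that
the completed operations (3 total) allow one real-time order; the FIFO queue replay rejects it
for example #1, #2, #3 fails at step 3: #3 poll() → 56 is not legal there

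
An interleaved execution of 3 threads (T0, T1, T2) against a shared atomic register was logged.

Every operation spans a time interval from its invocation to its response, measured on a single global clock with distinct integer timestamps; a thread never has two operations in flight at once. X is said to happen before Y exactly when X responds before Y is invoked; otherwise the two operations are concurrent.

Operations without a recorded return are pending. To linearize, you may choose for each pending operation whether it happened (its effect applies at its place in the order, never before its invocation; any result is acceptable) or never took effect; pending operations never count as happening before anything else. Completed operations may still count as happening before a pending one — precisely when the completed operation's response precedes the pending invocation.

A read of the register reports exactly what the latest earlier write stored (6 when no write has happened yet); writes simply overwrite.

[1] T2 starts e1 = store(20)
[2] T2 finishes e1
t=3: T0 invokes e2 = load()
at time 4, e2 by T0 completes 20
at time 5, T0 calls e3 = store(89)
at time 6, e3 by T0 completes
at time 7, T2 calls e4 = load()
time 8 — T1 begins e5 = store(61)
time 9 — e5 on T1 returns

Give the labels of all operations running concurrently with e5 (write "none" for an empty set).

e4

e5 runs from 8 to 9; window-overlapping ops are concurrent
e1 [1,2]: before
e2 [3,4]: before
e3 [5,6]: before
e4 [7,…): concurrent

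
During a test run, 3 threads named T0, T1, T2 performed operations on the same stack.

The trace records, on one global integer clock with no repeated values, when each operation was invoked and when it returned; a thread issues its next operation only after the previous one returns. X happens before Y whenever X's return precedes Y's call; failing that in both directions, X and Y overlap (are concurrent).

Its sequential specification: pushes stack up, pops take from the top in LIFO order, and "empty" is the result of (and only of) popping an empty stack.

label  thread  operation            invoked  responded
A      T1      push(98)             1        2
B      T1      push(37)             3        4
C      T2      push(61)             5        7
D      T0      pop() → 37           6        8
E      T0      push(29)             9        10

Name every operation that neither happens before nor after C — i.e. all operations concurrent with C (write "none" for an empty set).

C runs from 5 to 7; window-overlapping ops are concurrent
A [1,2]: before
B [3,4]: before
D [6,8]: concurrent
E [9,10]: after

D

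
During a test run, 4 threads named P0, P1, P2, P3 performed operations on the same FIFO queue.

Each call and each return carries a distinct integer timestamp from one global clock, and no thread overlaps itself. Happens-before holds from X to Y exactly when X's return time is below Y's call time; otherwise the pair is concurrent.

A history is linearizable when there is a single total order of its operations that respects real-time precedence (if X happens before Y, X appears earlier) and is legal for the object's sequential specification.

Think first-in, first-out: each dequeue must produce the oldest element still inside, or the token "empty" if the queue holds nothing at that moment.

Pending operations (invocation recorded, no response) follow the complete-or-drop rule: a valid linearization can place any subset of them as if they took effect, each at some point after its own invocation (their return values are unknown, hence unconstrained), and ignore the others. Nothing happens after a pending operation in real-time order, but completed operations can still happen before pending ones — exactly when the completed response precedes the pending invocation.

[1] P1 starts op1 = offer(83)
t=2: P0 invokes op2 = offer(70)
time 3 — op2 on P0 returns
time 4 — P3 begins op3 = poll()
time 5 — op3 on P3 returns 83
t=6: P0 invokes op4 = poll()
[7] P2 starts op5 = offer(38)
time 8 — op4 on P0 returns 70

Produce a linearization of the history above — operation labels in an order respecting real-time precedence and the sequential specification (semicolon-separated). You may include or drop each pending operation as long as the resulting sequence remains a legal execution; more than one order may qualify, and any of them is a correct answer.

op1; op2; op3; op4

1. op1 offer(83) (pending, included), leaving queue <83>
2. op2 offer(70), leaving queue <83,70>
3. op3 poll() → 83, leaving queue <70>
4. op4 poll() → 70, leaving queue <>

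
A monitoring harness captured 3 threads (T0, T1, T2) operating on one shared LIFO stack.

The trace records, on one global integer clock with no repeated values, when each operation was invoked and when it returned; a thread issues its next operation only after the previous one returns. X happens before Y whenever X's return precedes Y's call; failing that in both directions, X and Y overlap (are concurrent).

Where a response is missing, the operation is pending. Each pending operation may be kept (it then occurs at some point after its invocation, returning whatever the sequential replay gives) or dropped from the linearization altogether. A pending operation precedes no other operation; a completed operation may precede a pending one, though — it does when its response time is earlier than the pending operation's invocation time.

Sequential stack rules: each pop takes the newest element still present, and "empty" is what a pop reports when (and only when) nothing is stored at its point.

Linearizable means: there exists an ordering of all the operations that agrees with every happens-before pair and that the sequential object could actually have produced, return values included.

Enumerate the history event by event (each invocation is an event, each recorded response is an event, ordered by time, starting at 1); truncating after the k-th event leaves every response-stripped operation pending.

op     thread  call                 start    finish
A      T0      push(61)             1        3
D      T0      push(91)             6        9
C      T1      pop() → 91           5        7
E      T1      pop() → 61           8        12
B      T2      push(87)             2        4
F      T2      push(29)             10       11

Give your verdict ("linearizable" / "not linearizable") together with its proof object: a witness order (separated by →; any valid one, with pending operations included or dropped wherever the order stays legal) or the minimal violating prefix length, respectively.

linearizable — witness: B → A → D → C → E → F

step 1: B push(87) — stack <87>
step 2: A push(61) — stack <87,61>
step 3: D push(91) — stack <87,61,91>
step 4: C pop() → 91 — stack <87,61>
step 5: E pop() → 61 — stack <87>
step 6: F push(29) — stack <87,29>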